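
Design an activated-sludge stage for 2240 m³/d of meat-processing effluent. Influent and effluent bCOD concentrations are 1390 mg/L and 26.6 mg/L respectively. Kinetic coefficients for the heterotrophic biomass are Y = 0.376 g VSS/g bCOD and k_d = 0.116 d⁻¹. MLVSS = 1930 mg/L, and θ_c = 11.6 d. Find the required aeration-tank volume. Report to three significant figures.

Steady-state biomass mass balance: V·X·(1 + k_d·θ_c) = Y·Q·(S₀ − S)·θ_c, so V = 0.376 × 2240 × (1390 − 26.6) × 11.6 / [1930 × (1 + 0.116 × 11.6)] = 1.33×10^7 / 4527 = 2942 m³.

V ≈ 2940 m³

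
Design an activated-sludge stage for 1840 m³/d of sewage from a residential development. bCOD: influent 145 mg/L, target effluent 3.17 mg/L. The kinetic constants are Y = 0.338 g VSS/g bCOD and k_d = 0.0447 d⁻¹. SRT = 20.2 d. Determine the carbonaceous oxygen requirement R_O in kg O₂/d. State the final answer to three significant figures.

The observed yield is Y_obs = Y/(1 + k_d·θ_c) = 0.338 / (1 + 0.0447 × 20.2) = 0.338 / 1.903 = 0.1776 g VSS per g bCOD removed.
Q·(S₀ − S) = 1840 × (145 − 3.17) × 10⁻³ = 261.0 kg/d removed.
Biomass synthesised: P_X = Y_obs × 261.0 = 46.35 kg VSS/d.
R_O = Q·ΔS − 1.42 P_X = 261.0 − 65.82 = 195.1 kg O₂/d.

R_O ≈ 195 kg O₂/d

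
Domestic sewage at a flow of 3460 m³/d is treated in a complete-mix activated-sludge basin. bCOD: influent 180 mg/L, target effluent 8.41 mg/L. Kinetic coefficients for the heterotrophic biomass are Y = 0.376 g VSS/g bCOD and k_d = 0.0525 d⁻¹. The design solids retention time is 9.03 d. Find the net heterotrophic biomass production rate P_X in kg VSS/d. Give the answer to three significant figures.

P_X ≈ 151 kg VSS/d

Correct the yield for decay: Y_obs = Y/(1 + k_d θ_c) = 0.376 / (1 + 0.0525 × 9.03) = 0.376 / 1.474 = 0.2551.
Mass of bCOD removed per day: Q(S₀ − S) = 3460 × 171.6 g/m³ = 593.7 kg/d.
Net biomass production P_X = Y_obs × Q·(S₀ − S) = 0.2551 × 593.7 = 151.4 kg VSS/d.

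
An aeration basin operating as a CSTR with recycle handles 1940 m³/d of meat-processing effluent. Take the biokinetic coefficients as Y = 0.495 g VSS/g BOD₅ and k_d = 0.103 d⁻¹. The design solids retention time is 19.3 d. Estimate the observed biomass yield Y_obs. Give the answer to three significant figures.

Y_obs ≈ 0.166 g VSS/g BOD₅

The observed yield is Y_obs = Y/(1 + k_d·θ_c) = 0.495 / (1 + 0.103 × 19.3) = 0.495 / 2.988 = 0.1657 g VSS per g BOD₅ removed.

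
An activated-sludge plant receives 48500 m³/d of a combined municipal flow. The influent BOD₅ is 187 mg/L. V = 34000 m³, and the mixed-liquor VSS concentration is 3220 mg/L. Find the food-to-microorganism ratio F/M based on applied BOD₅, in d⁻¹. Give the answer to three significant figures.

F/M = applied load / biomass = Q·S₀/(V·X) = 48500 × 187 / (34000 × 3220) = 0.08284 d⁻¹.

F/M ≈ 0.0828 d⁻¹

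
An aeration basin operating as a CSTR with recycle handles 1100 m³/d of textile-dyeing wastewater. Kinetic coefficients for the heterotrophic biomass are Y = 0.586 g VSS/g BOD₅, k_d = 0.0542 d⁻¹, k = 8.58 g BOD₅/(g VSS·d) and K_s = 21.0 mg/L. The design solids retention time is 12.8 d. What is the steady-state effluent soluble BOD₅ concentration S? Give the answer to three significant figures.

S ≈ 0.568 mg/L

Effluent substrate depends only on kinetics and SRT: S = K_s(1 + k_d θ_c) / [θ_c(Yk − k_d) − 1] = 21.0 × (1 + 0.0542 × 12.8) / [12.8 × (0.586 × 8.58 − 0.0542) − 1] = 35.57 / 62.66 = 0.5676 mg/L.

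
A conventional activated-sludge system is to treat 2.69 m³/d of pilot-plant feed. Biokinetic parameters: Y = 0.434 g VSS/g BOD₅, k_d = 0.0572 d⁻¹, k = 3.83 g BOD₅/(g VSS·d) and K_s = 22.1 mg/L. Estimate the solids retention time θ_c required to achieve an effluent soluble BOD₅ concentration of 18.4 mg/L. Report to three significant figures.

θ_c ≈ 1.43 d

At the target effluent, Y k S/(K_s+S) = 0.434×3.83×18.4/40.50 = 0.7552 d⁻¹.
1/θ_c = 0.7552 − 0.0572 = 0.6980 d⁻¹, so θ_c = 1.433 d.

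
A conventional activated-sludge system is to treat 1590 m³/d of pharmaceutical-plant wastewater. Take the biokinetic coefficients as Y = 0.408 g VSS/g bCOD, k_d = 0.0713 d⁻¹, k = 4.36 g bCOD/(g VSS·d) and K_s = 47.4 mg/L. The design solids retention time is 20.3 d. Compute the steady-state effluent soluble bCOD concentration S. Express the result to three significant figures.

S ≈ 3.45 mg/L

For a completely mixed reactor with recycle the Lawrence–McCarty relation gives S = K_s·(1 + k_d·θ_c) / [θ_c·(Y·k − k_d) − 1] = 47.4 × (1 + 0.0713 × 20.3) / [20.3 × (0.408 × 4.36 − 0.0713) − 1] = 116.0 / 33.66 = 3.446 mg/L.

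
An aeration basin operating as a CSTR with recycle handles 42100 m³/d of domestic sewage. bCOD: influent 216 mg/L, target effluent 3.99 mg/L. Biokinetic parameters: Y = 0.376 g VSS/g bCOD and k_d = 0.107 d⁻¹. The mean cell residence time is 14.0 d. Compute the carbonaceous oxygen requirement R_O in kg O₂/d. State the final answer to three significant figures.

R_O ≈ 7020 kg O₂/d

Y_obs = Y / (1 + k_d θ_c) = 0.376 / (1 + 0.107 × 14.0) = 0.376 / 2.498 = 0.1505.
Q·(S₀ − S) = 42100 × (216 − 3.99) × 10⁻³ = 8926 kg/d removed.
P_X = Y_obs·Q·(S₀ − S) = 0.1505 × 8926 = 1343 kg VSS/d.
R_O = Q·(S₀ − S) − 1.42·P_X = 8926 − 1.42 × 1343 = 7018 kg O₂/d.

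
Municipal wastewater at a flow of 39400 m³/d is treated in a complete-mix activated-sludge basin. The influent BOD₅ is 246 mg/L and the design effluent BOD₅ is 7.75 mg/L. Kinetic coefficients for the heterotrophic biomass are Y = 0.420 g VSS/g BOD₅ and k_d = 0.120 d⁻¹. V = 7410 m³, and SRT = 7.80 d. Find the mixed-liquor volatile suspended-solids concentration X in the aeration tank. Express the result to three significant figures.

X ≈ 2140 mg/L

X = Y·Q·ΔS·θ_c / [V·(1 + k_d θ_c)] = 0.420 × 39400 × (246 − 7.75) × 7.80 / [7410 × (1 + 0.120 × 7.80)] = 2144 mg/L.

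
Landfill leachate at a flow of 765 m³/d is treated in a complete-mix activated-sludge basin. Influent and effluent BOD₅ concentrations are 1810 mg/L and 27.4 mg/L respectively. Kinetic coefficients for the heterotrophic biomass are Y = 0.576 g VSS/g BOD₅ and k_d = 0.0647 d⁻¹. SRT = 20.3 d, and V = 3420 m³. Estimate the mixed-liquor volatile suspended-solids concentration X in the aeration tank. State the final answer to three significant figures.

Solving the biomass balance for X: X = Y Q (S₀−S) θ_c / [V (1+k_d θ_c)] = 0.576 × 765 × (1810 − 27.4) × 20.3 / [3420 × (1 + 0.0647 × 20.3)] = 2015 mg/L.

X ≈ 2020 mg/L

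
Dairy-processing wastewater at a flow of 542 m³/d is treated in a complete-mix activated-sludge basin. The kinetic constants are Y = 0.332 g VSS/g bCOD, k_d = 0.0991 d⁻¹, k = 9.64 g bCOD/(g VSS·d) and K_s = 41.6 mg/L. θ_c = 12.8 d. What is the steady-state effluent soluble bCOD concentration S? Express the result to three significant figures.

S ≈ 2.44 mg/L

Effluent substrate depends only on kinetics and SRT: S = K_s(1 + k_d θ_c) / [θ_c(Yk − k_d) − 1] = 41.6 × (1 + 0.0991 × 12.8) / [12.8 × (0.332 × 9.64 − 0.0991) − 1] = 94.37 / 38.70 = 2.439 mg/L.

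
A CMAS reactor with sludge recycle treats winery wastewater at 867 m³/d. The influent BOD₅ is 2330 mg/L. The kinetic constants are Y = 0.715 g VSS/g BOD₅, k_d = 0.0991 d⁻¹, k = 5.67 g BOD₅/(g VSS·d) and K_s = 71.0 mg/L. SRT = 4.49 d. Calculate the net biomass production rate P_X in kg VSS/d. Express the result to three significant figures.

Effluent substrate depends only on kinetics and SRT: S = K_s(1 + k_d θ_c) / [θ_c(Yk − k_d) − 1] = 71.0 × (1 + 0.0991 × 4.49) / [4.49 × (0.715 × 5.67 − 0.0991) − 1] = 102.6 / 16.76 = 6.122 mg/L.
The observed yield is Y_obs = Y/(1 + k_d·θ_c) = 0.715 / (1 + 0.0991 × 4.49) = 0.715 / 1.445 = 0.4948 g VSS per g BOD₅ removed.
Mass of BOD₅ removed per day: Q(S₀ − S) = 867 × 2324 g/m³ = 2015 kg/d.
P_X = Y_obs · Q(S₀ − S) = 0.4948 × 2015 = 997.0 kg VSS/d.

P_X ≈ 997 kg VSS/d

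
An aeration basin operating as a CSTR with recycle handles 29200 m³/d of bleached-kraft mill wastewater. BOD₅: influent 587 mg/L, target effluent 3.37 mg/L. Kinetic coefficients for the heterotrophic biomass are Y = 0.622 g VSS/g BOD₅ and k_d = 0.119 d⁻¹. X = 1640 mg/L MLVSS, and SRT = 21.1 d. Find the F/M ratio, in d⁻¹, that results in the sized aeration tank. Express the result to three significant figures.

Steady-state biomass mass balance: V·X·(1 + k_d·θ_c) = Y·Q·(S₀ − S)·θ_c, so V = 0.622 × 29200 × (587 − 3.37) × 21.1 / [1640 × (1 + 0.119 × 21.1)] = 2.24×10^8 / 5758 = 38845 m³.
Food-to-microorganism ratio F/M = Q S₀ / (V X) = 29200 × 587 / (38845 × 1640) = 0.2691 d⁻¹.

F/M ≈ 0.269 d⁻¹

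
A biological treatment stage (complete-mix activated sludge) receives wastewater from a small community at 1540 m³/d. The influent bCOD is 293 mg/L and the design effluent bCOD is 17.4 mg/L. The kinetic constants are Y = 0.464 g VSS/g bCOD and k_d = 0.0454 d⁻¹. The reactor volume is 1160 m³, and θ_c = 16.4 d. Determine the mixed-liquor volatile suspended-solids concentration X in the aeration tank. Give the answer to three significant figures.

X ≈ 1600 mg/L

X = Y·Q·ΔS·θ_c / [V·(1 + k_d θ_c)] = 0.464 × 1540 × (293 − 17.4) × 16.4 / [1160 × (1 + 0.0454 × 16.4)] = 1596 mg/L.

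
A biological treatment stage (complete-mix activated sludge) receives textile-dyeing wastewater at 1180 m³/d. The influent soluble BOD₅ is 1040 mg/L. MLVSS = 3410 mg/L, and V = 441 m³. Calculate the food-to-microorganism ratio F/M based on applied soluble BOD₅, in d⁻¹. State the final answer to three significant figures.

F/M ≈ 0.816 d⁻¹

Food-to-microorganism ratio F/M = Q S₀ / (V X) = 1180 × 1040 / (441.0 × 3410) = 0.8161 d⁻¹.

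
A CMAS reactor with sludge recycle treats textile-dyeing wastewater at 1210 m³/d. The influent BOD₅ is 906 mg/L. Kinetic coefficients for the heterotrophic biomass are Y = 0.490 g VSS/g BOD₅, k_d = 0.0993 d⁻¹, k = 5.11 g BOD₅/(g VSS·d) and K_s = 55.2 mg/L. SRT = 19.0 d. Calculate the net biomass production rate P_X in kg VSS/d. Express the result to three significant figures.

For a completely mixed reactor with recycle the Lawrence–McCarty relation gives S = K_s·(1 + k_d·θ_c) / [θ_c·(Y·k − k_d) − 1] = 55.2 × (1 + 0.0993 × 19.0) / [19.0 × (0.490 × 5.11 − 0.0993) − 1] = 159.3 / 44.69 = 3.566 mg/L.
The observed yield is Y_obs = Y/(1 + k_d·θ_c) = 0.490 / (1 + 0.0993 × 19.0) = 0.490 / 2.887 = 0.1697 g VSS per g BOD₅ removed.
ΔS = 906 − 3.57 = 902.4 mg/L, so the substrate removal rate is 1210 × 902.4/1000 = 1092 kg BOD₅/d.
So the net sludge growth is P_X = 0.1697 × 1092 = 185.4 kg VSS/d.

P_X ≈ 185 kg VSS/d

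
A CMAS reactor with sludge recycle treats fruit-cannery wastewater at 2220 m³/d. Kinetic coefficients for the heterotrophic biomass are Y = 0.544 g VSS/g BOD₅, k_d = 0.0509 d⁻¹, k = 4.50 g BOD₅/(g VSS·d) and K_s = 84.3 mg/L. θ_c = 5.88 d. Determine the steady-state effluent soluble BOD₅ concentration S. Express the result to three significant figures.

S ≈ 8.36 mg/L

Effluent substrate depends only on kinetics and SRT: S = K_s(1 + k_d θ_c) / [θ_c(Yk − k_d) − 1] = 84.3 × (1 + 0.0509 × 5.88) / [5.88 × (0.544 × 4.50 − 0.0509) − 1] = 109.5 / 13.09 = 8.364 mg/L.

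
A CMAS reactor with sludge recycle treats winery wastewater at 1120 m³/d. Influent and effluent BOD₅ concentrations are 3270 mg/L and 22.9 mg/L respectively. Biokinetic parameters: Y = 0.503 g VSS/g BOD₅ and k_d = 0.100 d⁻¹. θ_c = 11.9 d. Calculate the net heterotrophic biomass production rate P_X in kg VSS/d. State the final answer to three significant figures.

P_X ≈ 835 kg VSS/d

Observed yield with endogenous decay: Y_obs = Y / (1 + k_d·θ_c) = 0.503 / (1 + 0.100 × 11.9) = 0.503 / 2.190 = 0.2297 g VSS/g BOD₅.
ΔS = 3270 − 22.9 = 3247 mg/L, so the substrate removal rate is 1120 × 3247/1000 = 3637 kg BOD₅/d.
Net biomass production P_X = Y_obs × Q·(S₀ − S) = 0.2297 × 3637 = 835.3 kg VSS/d.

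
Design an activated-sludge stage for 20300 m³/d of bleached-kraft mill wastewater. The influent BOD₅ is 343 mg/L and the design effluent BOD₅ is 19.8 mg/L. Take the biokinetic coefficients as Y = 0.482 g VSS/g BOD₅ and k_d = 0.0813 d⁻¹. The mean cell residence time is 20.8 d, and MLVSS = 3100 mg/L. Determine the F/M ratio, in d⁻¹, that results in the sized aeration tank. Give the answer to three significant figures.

F/M ≈ 0.285 d⁻¹

Rearranging the biomass balance for a CMAS with decay, V = Y·Q·ΔS·θ_c / [X·(1+k_d θ_c)] = 0.482 × 20300 × (343 − 19.8) × 20.8 / [3100 × (1 + 0.0813 × 20.8)] = 6.58×10^7 / 8342 = 7885 m³.
F/M = applied load / biomass = Q·S₀/(V·X) = 20300 × 343 / (7885 × 3100) = 0.2849 d⁻¹.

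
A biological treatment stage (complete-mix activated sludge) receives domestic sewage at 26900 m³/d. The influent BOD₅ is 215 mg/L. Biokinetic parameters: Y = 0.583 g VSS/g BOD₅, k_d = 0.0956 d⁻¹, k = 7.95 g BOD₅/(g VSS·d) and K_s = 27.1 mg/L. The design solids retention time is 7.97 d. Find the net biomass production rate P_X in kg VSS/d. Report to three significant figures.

From the Monod/SRT balance for a CMAS, S = K_s·(1+k_d θ_c)/[θ_c·(Y k − k_d) − 1] = 27.1 × (1 + 0.0956 × 7.97) / [7.97 × (0.583 × 7.95 − 0.0956) − 1] = 47.75 / 35.18 = 1.357 mg/L.
Observed yield with endogenous decay: Y_obs = Y / (1 + k_d·θ_c) = 0.583 / (1 + 0.0956 × 7.97) = 0.583 / 1.762 = 0.3309 g VSS/g BOD₅.
Mass of BOD₅ removed per day: Q(S₀ − S) = 26900 × 213.6 g/m³ = 5747 kg/d.
Net biomass production P_X = Y_obs × Q·(S₀ − S) = 0.3309 × 5747 = 1902 kg VSS/d.

P_X ≈ 1900 kg VSS/d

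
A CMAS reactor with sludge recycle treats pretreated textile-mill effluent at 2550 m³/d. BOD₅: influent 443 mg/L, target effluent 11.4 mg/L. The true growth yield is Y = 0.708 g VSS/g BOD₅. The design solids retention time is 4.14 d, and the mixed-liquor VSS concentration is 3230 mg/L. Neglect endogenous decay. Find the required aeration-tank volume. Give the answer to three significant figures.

V ≈ 999 m³

Biomass mass balance (decay neglected): V·X = Y·Q·(S₀ − S)·θ_c, so V = 0.708 × 2550 × (443 − 11.4) × 4.14 / 3230 = 998.7 m³.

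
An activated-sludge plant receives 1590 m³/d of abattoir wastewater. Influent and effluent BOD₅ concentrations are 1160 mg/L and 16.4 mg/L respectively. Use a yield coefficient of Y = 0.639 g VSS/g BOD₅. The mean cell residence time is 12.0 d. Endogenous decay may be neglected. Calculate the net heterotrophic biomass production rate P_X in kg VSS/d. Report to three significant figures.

Since k_d ≈ 0, Y_obs = Y = 0.639 g VSS/g BOD₅.
ΔS = 1160 − 16.4 = 1144 mg/L, so the substrate removal rate is 1590 × 1144/1000 = 1818 kg BOD₅/d.
Biomass produced: P_X = Y_obs·Q·ΔS = 0.6390 × 1818 ≈ 1162 kg VSS/d.

P_X ≈ 1160 kg VSS/d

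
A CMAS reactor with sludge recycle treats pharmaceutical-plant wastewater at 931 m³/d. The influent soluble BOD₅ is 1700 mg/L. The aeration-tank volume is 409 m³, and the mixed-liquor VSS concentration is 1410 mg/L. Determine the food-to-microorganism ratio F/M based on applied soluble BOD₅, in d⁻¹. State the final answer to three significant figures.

F/M ≈ 2.74 d⁻¹

F/M = Q·S₀ / (V·X) = 931 × 1700 / (409.0 × 1410) = 2.744 g soluble BOD₅·(g VSS·d)⁻¹.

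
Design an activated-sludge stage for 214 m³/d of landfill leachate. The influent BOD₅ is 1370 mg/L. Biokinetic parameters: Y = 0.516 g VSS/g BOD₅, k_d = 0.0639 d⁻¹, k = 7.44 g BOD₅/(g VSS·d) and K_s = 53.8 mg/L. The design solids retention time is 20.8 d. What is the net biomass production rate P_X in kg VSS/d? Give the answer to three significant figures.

For a completely mixed reactor with recycle the Lawrence–McCarty relation gives S = K_s·(1 + k_d·θ_c) / [θ_c·(Y·k − k_d) − 1] = 53.8 × (1 + 0.0639 × 20.8) / [20.8 × (0.516 × 7.44 − 0.0639) − 1] = 125.3 / 77.52 = 1.616 mg/L.
The observed yield is Y_obs = Y/(1 + k_d·θ_c) = 0.516 / (1 + 0.0639 × 20.8) = 0.516 / 2.329 = 0.2215 g VSS per g BOD₅ removed.
Mass of BOD₅ removed per day: Q(S₀ − S) = 214 × 1368 g/m³ = 292.8 kg/d.
So the net sludge growth is P_X = 0.2215 × 292.8 = 64.88 kg VSS/d.

P_X ≈ 64.9 kg VSS/d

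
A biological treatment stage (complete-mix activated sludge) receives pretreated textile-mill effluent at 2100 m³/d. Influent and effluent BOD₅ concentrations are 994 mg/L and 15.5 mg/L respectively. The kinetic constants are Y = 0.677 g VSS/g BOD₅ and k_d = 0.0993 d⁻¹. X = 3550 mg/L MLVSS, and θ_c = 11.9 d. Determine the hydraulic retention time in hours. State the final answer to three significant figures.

τ ≈ 24.4 h

From the SRT design equation V = Y Q (S₀−S) θ_c / [X (1 + k_d θ_c)] = 0.677 × 2100 × (994 − 15.5) × 11.9 / [3550 × (1 + 0.0993 × 11.9)] = 1.66×10^7 / 7745 = 2137 m³.
HRT = V/Q = 2137 m³ / 2100 m³·d⁻¹ = 1.018 d × 24 = 24.43 h.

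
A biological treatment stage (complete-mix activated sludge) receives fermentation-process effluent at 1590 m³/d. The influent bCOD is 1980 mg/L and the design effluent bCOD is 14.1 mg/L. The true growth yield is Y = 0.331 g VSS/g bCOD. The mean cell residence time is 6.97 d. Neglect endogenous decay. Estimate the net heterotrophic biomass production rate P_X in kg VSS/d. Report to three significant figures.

P_X ≈ 1030 kg VSS/d

No decay correction is needed, so Y_obs = Y = 0.331.
ΔS = 1980 − 14.1 = 1966 mg/L, so the substrate removal rate is 1590 × 1966/1000 = 3126 kg bCOD/d.
P_X = Y_obs · Q(S₀ − S) = 0.3310 × 3126 = 1035 kg VSS/d.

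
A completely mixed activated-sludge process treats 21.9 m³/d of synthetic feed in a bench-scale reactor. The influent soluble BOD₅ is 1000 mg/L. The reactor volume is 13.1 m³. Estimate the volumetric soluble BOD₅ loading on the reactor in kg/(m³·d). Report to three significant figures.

L_v ≈ 1.67 kg soluble BOD₅/(m³·d)

L_v = Q S₀ / V = 21.9 × 1000 × 10⁻³ / 13.10 = 1.672 kg/(m³·d).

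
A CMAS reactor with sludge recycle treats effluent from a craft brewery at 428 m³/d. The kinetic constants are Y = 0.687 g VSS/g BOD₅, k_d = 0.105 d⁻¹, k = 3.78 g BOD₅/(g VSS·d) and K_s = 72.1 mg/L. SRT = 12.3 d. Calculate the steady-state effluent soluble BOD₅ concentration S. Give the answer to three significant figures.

For a completely mixed reactor with recycle the Lawrence–McCarty relation gives S = K_s·(1 + k_d·θ_c) / [θ_c·(Y·k − k_d) − 1] = 72.1 × (1 + 0.105 × 12.3) / [12.3 × (0.687 × 3.78 − 0.105) − 1] = 165.2 / 29.65 = 5.572 mg/L.

S ≈ 5.57 mg/L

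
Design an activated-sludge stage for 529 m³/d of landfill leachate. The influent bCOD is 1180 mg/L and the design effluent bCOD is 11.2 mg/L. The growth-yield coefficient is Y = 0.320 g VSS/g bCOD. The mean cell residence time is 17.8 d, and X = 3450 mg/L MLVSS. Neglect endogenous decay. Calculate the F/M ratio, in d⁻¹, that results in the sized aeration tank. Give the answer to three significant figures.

Biomass mass balance (decay neglected): V·X = Y·Q·(S₀ − S)·θ_c, so V = 0.320 × 529 × (1180 − 11.2) × 17.8 / 3450 = 1021 m³.
F/M = applied load / biomass = Q·S₀/(V·X) = 529 × 1180 / (1021 × 3450) = 0.1772 d⁻¹.

F/M ≈ 0.177 d⁻¹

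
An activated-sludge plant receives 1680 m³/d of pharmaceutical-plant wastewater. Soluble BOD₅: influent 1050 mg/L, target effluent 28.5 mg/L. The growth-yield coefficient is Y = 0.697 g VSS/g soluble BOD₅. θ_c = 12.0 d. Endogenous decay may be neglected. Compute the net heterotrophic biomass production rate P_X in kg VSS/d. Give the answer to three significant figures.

With endogenous decay neglected, the observed yield equals the true yield: Y_obs = Y = 0.697 g VSS/g soluble BOD₅.
Q·(S₀ − S) = 1680 × (1050 − 28.5) × 10⁻³ = 1716 kg/d removed.
P_X = Y_obs · Q(S₀ − S) = 0.6970 × 1716 = 1196 kg VSS/d.

P_X ≈ 1200 kg VSS/d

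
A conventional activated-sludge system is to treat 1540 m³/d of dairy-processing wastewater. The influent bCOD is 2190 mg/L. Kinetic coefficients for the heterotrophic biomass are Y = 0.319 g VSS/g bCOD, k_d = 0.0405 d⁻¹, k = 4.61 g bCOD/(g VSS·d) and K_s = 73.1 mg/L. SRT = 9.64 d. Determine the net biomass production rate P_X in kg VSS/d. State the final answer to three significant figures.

P_X ≈ 771 kg VSS/d

From the Monod/SRT balance for a CMAS, S = K_s·(1+k_d θ_c)/[θ_c·(Y k − k_d) − 1] = 73.1 × (1 + 0.0405 × 9.64) / [9.64 × (0.319 × 4.61 − 0.0405) − 1] = 101.6 / 12.79 = 7.949 mg/L.
Y_obs = Y / (1 + k_d θ_c) = 0.319 / (1 + 0.0405 × 9.64) = 0.319 / 1.390 = 0.2294.
Mass of bCOD removed per day: Q(S₀ − S) = 1540 × 2182 g/m³ = 3360 kg/d.
So the net sludge growth is P_X = 0.2294 × 3360 = 771.0 kg VSS/d.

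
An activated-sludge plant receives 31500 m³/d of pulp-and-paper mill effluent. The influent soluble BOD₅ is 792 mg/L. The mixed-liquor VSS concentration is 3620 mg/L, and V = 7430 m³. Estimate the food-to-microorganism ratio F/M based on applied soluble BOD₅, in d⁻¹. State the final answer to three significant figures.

Food-to-microorganism ratio F/M = Q S₀ / (V X) = 31500 × 792 / (7430 × 3620) = 0.9276 d⁻¹.

F/M ≈ 0.928 d⁻¹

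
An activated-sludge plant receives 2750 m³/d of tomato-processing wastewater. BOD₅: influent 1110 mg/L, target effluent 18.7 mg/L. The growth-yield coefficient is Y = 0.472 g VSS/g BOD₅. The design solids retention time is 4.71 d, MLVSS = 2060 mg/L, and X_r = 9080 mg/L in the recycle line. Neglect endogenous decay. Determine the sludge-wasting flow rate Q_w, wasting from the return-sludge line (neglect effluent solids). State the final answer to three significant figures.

V·X = Y·Q·ΔS·θ_c gives V = 0.472 × 2750 × (1110 − 18.7) × 4.71 / 2060 = 3239 m³.
Wasting from the return line (neglecting effluent solids): Q_w = V·X / (θ_c·X_r) = 3239 × 2060 / (4.71 × 9080) = 156.0 m³/d.

Q_w ≈ 156 m³/d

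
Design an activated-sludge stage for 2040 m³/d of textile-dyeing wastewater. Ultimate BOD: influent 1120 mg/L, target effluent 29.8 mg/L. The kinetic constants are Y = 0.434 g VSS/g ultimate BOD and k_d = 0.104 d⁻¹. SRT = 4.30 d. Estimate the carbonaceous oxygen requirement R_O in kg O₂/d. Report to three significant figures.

R_O ≈ 1280 kg O₂/d

Observed yield with endogenous decay: Y_obs = Y / (1 + k_d·θ_c) = 0.434 / (1 + 0.104 × 4.30) = 0.434 / 1.447 = 0.2999 g VSS/g ultimate BOD.
Mass of ultimate BOD removed per day: Q(S₀ − S) = 2040 × 1090 g/m³ = 2224 kg/d.
P_X = Y_obs·Q·(S₀ − S) = 0.2999 × 2224 = 667.0 kg VSS/d.
R_O = Q·ΔS − 1.42 P_X = 2224 − 947.1 = 1277 kg O₂/d.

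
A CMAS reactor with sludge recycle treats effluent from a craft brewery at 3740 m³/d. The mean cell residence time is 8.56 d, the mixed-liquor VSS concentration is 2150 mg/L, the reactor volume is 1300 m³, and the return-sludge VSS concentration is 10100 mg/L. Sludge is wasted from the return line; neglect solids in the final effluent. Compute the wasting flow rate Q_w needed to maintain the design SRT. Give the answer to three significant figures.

Wasting from the return line (neglecting effluent solids): Q_w = V·X / (θ_c·X_r) = 1300 × 2150 / (8.56 × 10100) = 32.33 m³/d.

Q_w ≈ 32.3 m³/d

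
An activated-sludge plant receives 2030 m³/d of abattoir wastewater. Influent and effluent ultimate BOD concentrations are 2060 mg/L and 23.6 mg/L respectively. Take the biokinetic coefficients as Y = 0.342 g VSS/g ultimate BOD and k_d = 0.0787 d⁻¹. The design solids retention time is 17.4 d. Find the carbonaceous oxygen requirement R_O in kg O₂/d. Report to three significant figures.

R_O ≈ 3290 kg O₂/d

The observed yield is Y_obs = Y/(1 + k_d·θ_c) = 0.342 / (1 + 0.0787 × 17.4) = 0.342 / 2.369 = 0.1443 g VSS per g ultimate BOD removed.
Substrate removed = Q·(S₀ − S) = 2030 m³/d × (2060 − 23.6) g/m³ = 4.13×10^6 g/d = 4134 kg/d.
Biomass synthesised: P_X = Y_obs × 4134 = 596.7 kg VSS/d.
R_O = Q·(S₀ − S) − 1.42·P_X = 4134 − 1.42 × 596.7 = 3287 kg O₂/d.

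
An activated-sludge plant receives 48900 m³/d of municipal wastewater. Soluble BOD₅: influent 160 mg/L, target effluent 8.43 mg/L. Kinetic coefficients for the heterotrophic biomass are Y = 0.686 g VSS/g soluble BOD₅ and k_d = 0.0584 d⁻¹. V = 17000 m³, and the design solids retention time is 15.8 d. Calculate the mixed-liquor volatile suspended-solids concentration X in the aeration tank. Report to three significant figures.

X ≈ 2460 mg/L

From V·X·(1 + k_d·θ_c) = Y·Q·(S₀ − S)·θ_c: X = 0.686 × 48900 × (160 − 8.43) × 15.8 / [17000 × (1 + 0.0584 × 15.8)] = 2458 mg/L.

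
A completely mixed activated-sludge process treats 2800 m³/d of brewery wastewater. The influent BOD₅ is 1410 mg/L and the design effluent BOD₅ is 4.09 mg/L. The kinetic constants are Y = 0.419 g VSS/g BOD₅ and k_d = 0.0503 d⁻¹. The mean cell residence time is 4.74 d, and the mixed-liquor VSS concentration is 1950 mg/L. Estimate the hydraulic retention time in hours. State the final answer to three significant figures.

τ ≈ 27.7 h

From the SRT design equation V = Y Q (S₀−S) θ_c / [X (1 + k_d θ_c)] = 0.419 × 2800 × (1410 − 4.09) × 4.74 / [1950 × (1 + 0.0503 × 4.74)] = 7.82×10^6 / 2415 = 3237 m³.
HRT = V/Q = 3237 m³ / 2800 m³·d⁻¹ = 1.156 d × 24 = 27.75 h.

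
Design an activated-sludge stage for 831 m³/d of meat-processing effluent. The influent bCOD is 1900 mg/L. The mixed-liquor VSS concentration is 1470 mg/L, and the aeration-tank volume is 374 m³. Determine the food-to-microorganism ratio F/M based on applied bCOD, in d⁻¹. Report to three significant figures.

F/M ≈ 2.87 d⁻¹

F/M = Q·S₀ / (V·X) = 831 × 1900 / (374.0 × 1470) = 2.872 g bCOD·(g VSS·d)⁻¹.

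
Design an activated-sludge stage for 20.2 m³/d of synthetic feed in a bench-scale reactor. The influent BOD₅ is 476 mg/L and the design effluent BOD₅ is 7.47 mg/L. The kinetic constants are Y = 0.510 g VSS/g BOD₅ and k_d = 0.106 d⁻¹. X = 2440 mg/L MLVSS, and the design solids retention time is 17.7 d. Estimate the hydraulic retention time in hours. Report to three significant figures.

From the SRT design equation V = Y Q (S₀−S) θ_c / [X (1 + k_d θ_c)] = 0.510 × 20.2 × (476 − 7.47) × 17.7 / [2440 × (1 + 0.106 × 17.7)] = 8.54×10^4 / 7018 = 12.17 m³.
τ = V/Q = 12.17/20.2 = 0.6027 d, or 14.46 h.

τ ≈ 14.5 h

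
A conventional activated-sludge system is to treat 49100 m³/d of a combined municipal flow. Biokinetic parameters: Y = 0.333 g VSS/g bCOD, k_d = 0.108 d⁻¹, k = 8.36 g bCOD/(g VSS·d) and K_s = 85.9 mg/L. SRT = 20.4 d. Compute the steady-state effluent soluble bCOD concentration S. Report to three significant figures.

From the Monod/SRT balance for a CMAS, S = K_s·(1+k_d θ_c)/[θ_c·(Y k − k_d) − 1] = 85.9 × (1 + 0.108 × 20.4) / [20.4 × (0.333 × 8.36 − 0.108) − 1] = 275.2 / 53.59 = 5.135 mg/L.

S ≈ 5.13 mg/L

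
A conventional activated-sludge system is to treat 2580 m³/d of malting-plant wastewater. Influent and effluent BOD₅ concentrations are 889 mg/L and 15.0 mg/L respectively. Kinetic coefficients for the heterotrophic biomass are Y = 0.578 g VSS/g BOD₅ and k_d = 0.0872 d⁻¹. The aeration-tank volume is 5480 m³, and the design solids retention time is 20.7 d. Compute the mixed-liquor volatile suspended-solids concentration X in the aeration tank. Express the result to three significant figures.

From V·X·(1 + k_d·θ_c) = Y·Q·(S₀ − S)·θ_c: X = 0.578 × 2580 × (889 − 15.0) × 20.7 / [5480 × (1 + 0.0872 × 20.7)] = 1755 mg/L.

X ≈ 1760 mg/L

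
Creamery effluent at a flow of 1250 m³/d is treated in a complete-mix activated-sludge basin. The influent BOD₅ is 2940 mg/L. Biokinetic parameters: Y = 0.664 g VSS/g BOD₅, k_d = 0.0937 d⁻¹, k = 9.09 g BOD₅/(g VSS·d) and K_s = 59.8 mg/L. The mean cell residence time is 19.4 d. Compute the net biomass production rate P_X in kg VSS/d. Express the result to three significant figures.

Effluent substrate depends only on kinetics and SRT: S = K_s(1 + k_d θ_c) / [θ_c(Yk − k_d) − 1] = 59.8 × (1 + 0.0937 × 19.4) / [19.4 × (0.664 × 9.09 − 0.0937) − 1] = 168.5 / 114.3 = 1.475 mg/L.
Correct the yield for decay: Y_obs = Y/(1 + k_d θ_c) = 0.664 / (1 + 0.0937 × 19.4) = 0.664 / 2.818 = 0.2356.
Mass of BOD₅ removed per day: Q(S₀ − S) = 1250 × 2939 g/m³ = 3673 kg/d.
So the net sludge growth is P_X = 0.2356 × 3673 = 865.6 kg VSS/d.

P_X ≈ 866 kg VSS/d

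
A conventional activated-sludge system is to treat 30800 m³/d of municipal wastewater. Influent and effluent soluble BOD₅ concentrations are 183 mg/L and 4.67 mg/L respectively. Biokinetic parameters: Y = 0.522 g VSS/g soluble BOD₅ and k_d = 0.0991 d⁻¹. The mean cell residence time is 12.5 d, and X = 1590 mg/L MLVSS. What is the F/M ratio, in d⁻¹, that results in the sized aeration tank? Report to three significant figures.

F/M ≈ 0.352 d⁻¹

From the SRT design equation V = Y Q (S₀−S) θ_c / [X (1 + k_d θ_c)] = 0.522 × 30800 × (183 − 4.67) × 12.5 / [1590 × (1 + 0.0991 × 12.5)] = 3.58×10^7 / 3560 = 10068 m³.
Food-to-microorganism ratio F/M = Q S₀ / (V X) = 30800 × 183 / (10068 × 1590) = 0.3521 d⁻¹.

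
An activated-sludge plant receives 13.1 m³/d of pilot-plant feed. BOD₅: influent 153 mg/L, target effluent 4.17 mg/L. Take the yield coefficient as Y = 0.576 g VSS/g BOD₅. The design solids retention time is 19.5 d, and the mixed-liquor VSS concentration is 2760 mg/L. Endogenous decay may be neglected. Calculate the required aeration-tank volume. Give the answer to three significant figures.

Biomass mass balance (decay neglected): V·X = Y·Q·(S₀ − S)·θ_c, so V = 0.576 × 13.1 × (153 − 4.17) × 19.5 / 2760 = 7.934 m³.

V ≈ 7.93 m³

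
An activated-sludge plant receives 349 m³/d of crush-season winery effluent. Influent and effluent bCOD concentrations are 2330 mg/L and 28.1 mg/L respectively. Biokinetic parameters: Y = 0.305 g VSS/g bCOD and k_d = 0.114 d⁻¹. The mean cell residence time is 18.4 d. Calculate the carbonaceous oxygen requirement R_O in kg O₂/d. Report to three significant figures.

Correct the yield for decay: Y_obs = Y/(1 + k_d θ_c) = 0.305 / (1 + 0.114 × 18.4) = 0.305 / 3.098 = 0.09846.
Substrate removed = Q·(S₀ − S) = 349 m³/d × (2330 − 28.1) g/m³ = 8.03×10^5 g/d = 803.4 kg/d.
P_X = Y_obs·Q·(S₀ − S) = 0.09846 × 803.4 = 79.10 kg VSS/d.
R_O = Q·ΔS − 1.42 P_X = 803.4 − 112.3 = 691.0 kg O₂/d.

R_O ≈ 691 kg O₂/d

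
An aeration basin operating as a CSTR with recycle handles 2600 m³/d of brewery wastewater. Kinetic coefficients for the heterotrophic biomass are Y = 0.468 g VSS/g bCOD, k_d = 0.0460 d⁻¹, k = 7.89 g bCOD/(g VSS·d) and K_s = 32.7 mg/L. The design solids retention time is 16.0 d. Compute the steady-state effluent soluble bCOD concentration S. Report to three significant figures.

S ≈ 0.990 mg/L

From the Monod/SRT balance for a CMAS, S = K_s·(1+k_d θ_c)/[θ_c·(Y k − k_d) − 1] = 32.7 × (1 + 0.0460 × 16.0) / [16.0 × (0.468 × 7.89 − 0.0460) − 1] = 56.77 / 57.34 = 0.9899 mg/L.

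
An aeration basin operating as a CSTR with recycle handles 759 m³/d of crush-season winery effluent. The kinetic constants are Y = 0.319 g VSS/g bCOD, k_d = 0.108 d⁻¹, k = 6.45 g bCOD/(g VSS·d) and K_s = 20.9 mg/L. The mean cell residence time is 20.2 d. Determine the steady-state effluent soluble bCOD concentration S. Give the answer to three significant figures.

Effluent substrate depends only on kinetics and SRT: S = K_s(1 + k_d θ_c) / [θ_c(Yk − k_d) − 1] = 20.9 × (1 + 0.108 × 20.2) / [20.2 × (0.319 × 6.45 − 0.108) − 1] = 66.50 / 38.38 = 1.733 mg/L.

S ≈ 1.73 mg/L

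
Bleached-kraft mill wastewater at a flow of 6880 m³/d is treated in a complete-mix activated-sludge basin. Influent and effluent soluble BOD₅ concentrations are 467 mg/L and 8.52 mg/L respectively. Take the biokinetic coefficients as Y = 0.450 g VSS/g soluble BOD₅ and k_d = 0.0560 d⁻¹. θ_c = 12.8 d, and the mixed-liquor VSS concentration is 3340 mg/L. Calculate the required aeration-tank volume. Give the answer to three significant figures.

From the SRT design equation V = Y Q (S₀−S) θ_c / [X (1 + k_d θ_c)] = 0.450 × 6880 × (467 − 8.52) × 12.8 / [3340 × (1 + 0.0560 × 12.8)] = 1.82×10^7 / 5734 = 3169 m³.

V ≈ 3170 m³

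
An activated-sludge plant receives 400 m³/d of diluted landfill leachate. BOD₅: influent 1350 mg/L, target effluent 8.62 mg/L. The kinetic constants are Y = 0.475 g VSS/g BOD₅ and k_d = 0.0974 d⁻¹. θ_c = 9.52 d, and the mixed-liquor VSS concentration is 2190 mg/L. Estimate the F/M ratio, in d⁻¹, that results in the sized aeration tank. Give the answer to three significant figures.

Steady-state biomass mass balance: V·X·(1 + k_d·θ_c) = Y·Q·(S₀ − S)·θ_c, so V = 0.475 × 400 × (1350 − 8.62) × 9.52 / [2190 × (1 + 0.0974 × 9.52)] = 2.43×10^6 / 4221 = 574.9 m³.
F/M = Q·S₀ / (V·X) = 400 × 1350 / (574.9 × 2190) = 0.4289 g BOD₅·(g VSS·d)⁻¹.

F/M ≈ 0.429 d⁻¹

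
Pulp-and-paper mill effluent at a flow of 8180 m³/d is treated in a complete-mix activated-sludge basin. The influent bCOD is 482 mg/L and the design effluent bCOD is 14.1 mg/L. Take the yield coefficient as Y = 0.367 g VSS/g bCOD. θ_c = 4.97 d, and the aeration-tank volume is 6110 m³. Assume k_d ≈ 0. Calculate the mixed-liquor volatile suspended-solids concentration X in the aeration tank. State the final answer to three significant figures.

From V·X = Y·Q·(S₀ − S)·θ_c (decay neglected): X = 0.367 × 8180 × (482 − 14.1) × 4.97 / 6110 = 1143 mg/L.

X ≈ 1140 mg/L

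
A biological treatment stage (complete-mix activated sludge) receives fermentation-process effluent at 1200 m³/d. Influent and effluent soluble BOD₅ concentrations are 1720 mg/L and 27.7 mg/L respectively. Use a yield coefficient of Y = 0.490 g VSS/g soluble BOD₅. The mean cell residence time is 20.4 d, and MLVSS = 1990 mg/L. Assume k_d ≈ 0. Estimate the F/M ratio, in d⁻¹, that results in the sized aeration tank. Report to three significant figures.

V·X = Y·Q·ΔS·θ_c gives V = 0.490 × 1200 × (1720 − 27.7) × 20.4 / 1990 = 10201 m³.
F/M = applied load / biomass = Q·S₀/(V·X) = 1200 × 1720 / (10201 × 1990) = 0.1017 d⁻¹.

F/M ≈ 0.102 d⁻¹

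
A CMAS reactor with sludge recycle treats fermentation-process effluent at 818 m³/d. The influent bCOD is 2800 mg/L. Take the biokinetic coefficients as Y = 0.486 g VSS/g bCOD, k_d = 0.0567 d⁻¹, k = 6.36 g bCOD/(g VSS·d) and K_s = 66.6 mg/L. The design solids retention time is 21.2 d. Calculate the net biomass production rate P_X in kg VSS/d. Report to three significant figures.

P_X ≈ 505 kg VSS/d

For a completely mixed reactor with recycle the Lawrence–McCarty relation gives S = K_s·(1 + k_d·θ_c) / [θ_c·(Y·k − k_d) − 1] = 66.6 × (1 + 0.0567 × 21.2) / [21.2 × (0.486 × 6.36 − 0.0567) − 1] = 146.7 / 63.33 = 2.316 mg/L.
Y_obs = Y / (1 + k_d θ_c) = 0.486 / (1 + 0.0567 × 21.2) = 0.486 / 2.202 = 0.2207.
Mass of bCOD removed per day: Q(S₀ − S) = 818 × 2798 g/m³ = 2289 kg/d.
Net biomass production P_X = Y_obs × Q·(S₀ − S) = 0.2207 × 2289 = 505.1 kg VSS/d.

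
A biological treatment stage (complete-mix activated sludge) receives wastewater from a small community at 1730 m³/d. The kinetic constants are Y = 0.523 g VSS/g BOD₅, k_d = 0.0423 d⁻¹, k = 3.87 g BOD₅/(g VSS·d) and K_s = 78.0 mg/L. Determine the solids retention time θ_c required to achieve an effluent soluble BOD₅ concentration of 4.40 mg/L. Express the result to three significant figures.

θ_c ≈ 15.2 d

From 1/θ_c = Y·k·S/(K_s + S) − k_d: Y·k·S/(K_s+S) = 0.523 × 3.87 × 4.40 / (78.0 + 4.40) = 0.1081 d⁻¹.
θ_c = 1/(μ − k_d) = 1/(0.1081 − 0.0423) = 1/0.06578 = 15.20 d.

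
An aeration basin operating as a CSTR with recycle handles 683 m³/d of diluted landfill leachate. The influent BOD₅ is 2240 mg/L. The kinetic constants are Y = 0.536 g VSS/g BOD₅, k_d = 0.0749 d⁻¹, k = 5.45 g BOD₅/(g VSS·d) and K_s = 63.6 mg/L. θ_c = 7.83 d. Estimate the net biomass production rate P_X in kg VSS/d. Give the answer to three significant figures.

P_X ≈ 516 kg VSS/d

From the Monod/SRT balance for a CMAS, S = K_s·(1+k_d θ_c)/[θ_c·(Y k − k_d) − 1] = 63.6 × (1 + 0.0749 × 7.83) / [7.83 × (0.536 × 5.45 − 0.0749) − 1] = 100.9 / 21.29 = 4.740 mg/L.
Correct the yield for decay: Y_obs = Y/(1 + k_d θ_c) = 0.536 / (1 + 0.0749 × 7.83) = 0.536 / 1.586 = 0.3379.
ΔS = 2240 − 4.74 = 2235 mg/L, so the substrate removal rate is 683 × 2235/1000 = 1527 kg BOD₅/d.
So the net sludge growth is P_X = 0.3379 × 1527 = 515.8 kg VSS/d.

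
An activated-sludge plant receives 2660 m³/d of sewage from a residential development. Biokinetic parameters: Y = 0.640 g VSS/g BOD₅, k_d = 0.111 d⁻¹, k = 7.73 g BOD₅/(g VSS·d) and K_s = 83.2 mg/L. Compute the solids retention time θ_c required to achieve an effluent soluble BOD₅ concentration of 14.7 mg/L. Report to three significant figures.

From 1/θ_c = Y·k·S/(K_s + S) − k_d: Y·k·S/(K_s+S) = 0.640 × 7.73 × 14.7 / (83.2 + 14.7) = 0.7428 d⁻¹.
Then 1/θ_c = μ − k_d = 0.7428 − 0.111 = 0.6318 d⁻¹, giving θ_c = 1.583 d.

θ_c ≈ 1.58 d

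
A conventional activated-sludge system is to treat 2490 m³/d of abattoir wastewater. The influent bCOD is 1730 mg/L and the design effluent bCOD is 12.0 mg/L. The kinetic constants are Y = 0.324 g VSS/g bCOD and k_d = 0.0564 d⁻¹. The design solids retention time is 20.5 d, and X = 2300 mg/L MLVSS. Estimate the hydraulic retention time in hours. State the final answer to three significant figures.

τ ≈ 55.2 h

Steady-state biomass mass balance: V·X·(1 + k_d·θ_c) = Y·Q·(S₀ − S)·θ_c, so V = 0.324 × 2490 × (1730 − 12.0) × 20.5 / [2300 × (1 + 0.0564 × 20.5)] = 2.84×10^7 / 4959 = 5729 m³.
Hydraulic retention time τ = V/Q = 5729 / 2490 = 2.301 d = 55.22 h.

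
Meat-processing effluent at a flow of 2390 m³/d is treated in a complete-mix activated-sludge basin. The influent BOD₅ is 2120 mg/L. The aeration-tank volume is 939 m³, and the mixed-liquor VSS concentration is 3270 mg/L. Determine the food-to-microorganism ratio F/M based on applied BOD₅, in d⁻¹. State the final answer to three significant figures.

F/M = applied load / biomass = Q·S₀/(V·X) = 2390 × 2120 / (939.0 × 3270) = 1.650 d⁻¹.

F/M ≈ 1.65 d⁻¹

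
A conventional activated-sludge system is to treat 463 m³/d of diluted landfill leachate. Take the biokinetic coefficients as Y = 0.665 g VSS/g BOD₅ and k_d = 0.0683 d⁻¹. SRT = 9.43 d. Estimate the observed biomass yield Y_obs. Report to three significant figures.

Correct the yield for decay: Y_obs = Y/(1 + k_d θ_c) = 0.665 / (1 + 0.0683 × 9.43) = 0.665 / 1.644 = 0.4045.

Y_obs ≈ 0.404 g VSS/g BOD₅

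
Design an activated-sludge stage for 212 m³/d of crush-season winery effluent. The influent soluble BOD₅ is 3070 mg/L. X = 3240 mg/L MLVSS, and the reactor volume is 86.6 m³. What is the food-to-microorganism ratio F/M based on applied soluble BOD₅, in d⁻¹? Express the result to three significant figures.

F/M = applied load / biomass = Q·S₀/(V·X) = 212 × 3070 / (86.60 × 3240) = 2.320 d⁻¹.

F/M ≈ 2.32 d⁻¹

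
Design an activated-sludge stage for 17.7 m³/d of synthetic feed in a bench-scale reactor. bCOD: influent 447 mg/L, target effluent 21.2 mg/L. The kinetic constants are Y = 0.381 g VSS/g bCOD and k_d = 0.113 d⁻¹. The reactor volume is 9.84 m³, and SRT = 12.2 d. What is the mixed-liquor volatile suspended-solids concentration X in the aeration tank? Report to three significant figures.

X ≈ 1500 mg/L

X = Y·Q·ΔS·θ_c / [V·(1 + k_d θ_c)] = 0.381 × 17.7 × (447 − 21.2) × 12.2 / [9.84 × (1 + 0.113 × 12.2)] = 1497 mg/L.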